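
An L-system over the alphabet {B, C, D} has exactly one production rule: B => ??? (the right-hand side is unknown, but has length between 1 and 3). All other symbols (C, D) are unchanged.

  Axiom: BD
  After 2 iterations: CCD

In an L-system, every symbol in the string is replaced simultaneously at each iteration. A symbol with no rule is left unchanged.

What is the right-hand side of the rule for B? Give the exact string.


Answer: CC

Derivation:
Trying B => CC:
  Step 0: BD
  Step 1: CCD
  Step 2: CCD
Matches the given result.


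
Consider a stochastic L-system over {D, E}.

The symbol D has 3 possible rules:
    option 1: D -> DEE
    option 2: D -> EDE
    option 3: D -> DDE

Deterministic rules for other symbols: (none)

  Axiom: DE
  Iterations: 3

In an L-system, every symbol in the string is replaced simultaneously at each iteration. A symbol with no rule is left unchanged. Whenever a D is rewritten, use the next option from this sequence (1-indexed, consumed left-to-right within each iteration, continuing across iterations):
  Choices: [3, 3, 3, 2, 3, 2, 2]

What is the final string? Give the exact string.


Answer: EDEDDEEEDEEDEEEE

Derivation:
Step 0: DE
Step 1: DDEE  (used choices [3])
Step 2: DDEDDEEE  (used choices [3, 3])
Step 3: EDEDDEEEDEEDEEEE  (used choices [2, 3, 2, 2])


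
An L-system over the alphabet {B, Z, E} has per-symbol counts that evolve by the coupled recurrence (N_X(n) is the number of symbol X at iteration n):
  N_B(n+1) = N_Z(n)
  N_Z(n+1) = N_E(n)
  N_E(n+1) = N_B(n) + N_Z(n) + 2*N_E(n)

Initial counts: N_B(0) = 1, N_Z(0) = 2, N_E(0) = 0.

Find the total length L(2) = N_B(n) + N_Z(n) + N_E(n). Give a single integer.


Step 0: N_B=1, N_Z=2, N_E=0, L=3
Step 1: N_B=2, N_Z=0, N_E=3, L=5
Step 2: N_B=0, N_Z=3, N_E=8, L=11

Answer: 11


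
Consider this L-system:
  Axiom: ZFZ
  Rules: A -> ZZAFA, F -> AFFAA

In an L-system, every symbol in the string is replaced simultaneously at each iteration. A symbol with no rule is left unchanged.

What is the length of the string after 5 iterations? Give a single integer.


Answer: 1447

Derivation:
Step 0: length = 3
Step 1: length = 7
Step 2: length = 27
Step 3: length = 103
Step 4: length = 387
Step 5: length = 1447


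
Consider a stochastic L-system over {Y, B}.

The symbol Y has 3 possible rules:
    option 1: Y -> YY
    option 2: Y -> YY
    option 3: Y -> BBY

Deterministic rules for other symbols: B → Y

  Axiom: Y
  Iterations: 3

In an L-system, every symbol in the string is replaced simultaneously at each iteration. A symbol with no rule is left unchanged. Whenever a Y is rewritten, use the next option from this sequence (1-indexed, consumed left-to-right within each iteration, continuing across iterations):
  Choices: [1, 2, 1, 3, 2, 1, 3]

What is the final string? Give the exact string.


Answer: BBYYYYYBBY

Derivation:
Step 0: Y
Step 1: YY  (used choices [1])
Step 2: YYYY  (used choices [2, 1])
Step 3: BBYYYYYBBY  (used choices [3, 2, 1, 3])


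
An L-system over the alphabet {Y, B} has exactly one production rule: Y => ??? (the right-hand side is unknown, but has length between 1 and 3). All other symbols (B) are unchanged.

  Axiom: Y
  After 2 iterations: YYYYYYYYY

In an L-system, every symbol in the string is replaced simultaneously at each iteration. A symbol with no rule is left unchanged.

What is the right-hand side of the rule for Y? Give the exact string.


Trying Y => YYY:
  Step 0: Y
  Step 1: YYY
  Step 2: YYYYYYYYY
Matches the given result.

Answer: YYY


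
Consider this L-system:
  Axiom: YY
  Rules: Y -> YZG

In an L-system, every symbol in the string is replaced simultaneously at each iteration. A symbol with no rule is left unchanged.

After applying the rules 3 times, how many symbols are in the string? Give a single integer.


Step 0: length = 2
Step 1: length = 6
Step 2: length = 10
Step 3: length = 14

Answer: 14


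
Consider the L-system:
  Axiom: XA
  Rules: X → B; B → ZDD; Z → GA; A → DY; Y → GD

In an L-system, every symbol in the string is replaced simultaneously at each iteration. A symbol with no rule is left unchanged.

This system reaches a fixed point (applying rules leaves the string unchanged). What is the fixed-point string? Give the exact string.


Step 0: XA
Step 1: BDY
Step 2: ZDDDGD
Step 3: GADDDGD
Step 4: GDYDDDGD
Step 5: GDGDDDDGD
Step 6: GDGDDDDGD  (unchanged — fixed point at step 5)

Answer: GDGDDDDGD


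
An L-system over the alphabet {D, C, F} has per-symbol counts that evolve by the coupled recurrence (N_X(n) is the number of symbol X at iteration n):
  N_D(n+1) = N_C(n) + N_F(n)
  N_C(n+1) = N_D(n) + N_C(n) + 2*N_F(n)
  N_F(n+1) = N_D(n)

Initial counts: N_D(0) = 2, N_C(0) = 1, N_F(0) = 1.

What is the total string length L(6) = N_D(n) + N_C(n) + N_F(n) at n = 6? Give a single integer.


Answer: 419

Derivation:
Step 0: N_D=2, N_C=1, N_F=1, L=4
Step 1: N_D=2, N_C=5, N_F=2, L=9
Step 2: N_D=7, N_C=11, N_F=2, L=20
Step 3: N_D=13, N_C=22, N_F=7, L=42
Step 4: N_D=29, N_C=49, N_F=13, L=91
Step 5: N_D=62, N_C=104, N_F=29, L=195
Step 6: N_D=133, N_C=224, N_F=62, L=419


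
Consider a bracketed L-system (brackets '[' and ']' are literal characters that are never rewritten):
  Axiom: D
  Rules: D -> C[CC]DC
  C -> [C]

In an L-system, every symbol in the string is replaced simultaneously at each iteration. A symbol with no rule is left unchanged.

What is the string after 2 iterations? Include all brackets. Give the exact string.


Step 0: D
Step 1: C[CC]DC
Step 2: [C][[C][C]]C[CC]DC[C]

Answer: [C][[C][C]]C[CC]DC[C]


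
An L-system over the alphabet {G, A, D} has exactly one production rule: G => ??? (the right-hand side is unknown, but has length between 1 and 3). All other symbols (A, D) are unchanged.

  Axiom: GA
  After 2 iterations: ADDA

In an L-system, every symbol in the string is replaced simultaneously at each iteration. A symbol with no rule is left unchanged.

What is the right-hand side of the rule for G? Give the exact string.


Answer: ADD

Derivation:
Trying G => ADD:
  Step 0: GA
  Step 1: ADDA
  Step 2: ADDA
Matches the given result.


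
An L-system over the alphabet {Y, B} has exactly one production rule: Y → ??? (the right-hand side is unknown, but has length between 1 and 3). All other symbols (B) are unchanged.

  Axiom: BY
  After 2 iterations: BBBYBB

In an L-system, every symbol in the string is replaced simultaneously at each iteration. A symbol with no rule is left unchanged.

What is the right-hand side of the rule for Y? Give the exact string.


Trying Y → BYB:
  Step 0: BY
  Step 1: BBYB
  Step 2: BBBYBB
Matches the given result.

Answer: BYB


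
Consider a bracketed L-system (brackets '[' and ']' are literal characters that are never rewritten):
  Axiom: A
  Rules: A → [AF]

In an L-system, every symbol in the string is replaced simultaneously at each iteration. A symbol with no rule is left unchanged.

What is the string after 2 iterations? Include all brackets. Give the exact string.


Step 0: A
Step 1: [AF]
Step 2: [[AF]F]

Answer: [[AF]F]


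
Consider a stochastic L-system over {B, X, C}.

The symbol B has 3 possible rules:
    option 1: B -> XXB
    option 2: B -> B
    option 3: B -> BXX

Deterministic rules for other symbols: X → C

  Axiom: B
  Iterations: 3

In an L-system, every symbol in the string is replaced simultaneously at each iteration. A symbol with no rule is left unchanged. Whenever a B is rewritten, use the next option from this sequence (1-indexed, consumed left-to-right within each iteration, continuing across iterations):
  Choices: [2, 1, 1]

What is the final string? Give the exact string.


Answer: CCXXB

Derivation:
Step 0: B
Step 1: B  (used choices [2])
Step 2: XXB  (used choices [1])
Step 3: CCXXB  (used choices [1])


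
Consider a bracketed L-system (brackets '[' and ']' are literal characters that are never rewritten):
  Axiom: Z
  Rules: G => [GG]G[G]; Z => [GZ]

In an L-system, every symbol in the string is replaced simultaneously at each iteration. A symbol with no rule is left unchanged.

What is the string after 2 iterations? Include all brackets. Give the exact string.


Answer: [[GG]G[G][GZ]]

Derivation:
Step 0: Z
Step 1: [GZ]
Step 2: [[GG]G[G][GZ]]


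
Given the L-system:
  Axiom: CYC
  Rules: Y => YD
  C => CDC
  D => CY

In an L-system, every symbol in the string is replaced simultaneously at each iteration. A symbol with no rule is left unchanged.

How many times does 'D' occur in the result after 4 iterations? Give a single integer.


Step 0: CYC  (0 'D')
Step 1: CDCYDCDC  (3 'D')
Step 2: CDCCYCDCYDCYCDCCYCDC  (5 'D')
Step 3: CDCCYCDCCDCYDCDCCYCDCYDCYCDCYDCDCCYCDCCDCYDCDCCYCDC  (15 'D')
Step 4: CDCCYCDCCDCYDCDCCYCDCCDCCYCDCYDCYCDCCYCDCCDCYDCDCCYCDCYDCYCDCYDCDCCYCDCYDCYCDCCYCDCCDCYDCDCCYCDCCDCCYCDCYDCYCDCCYCDCCDCYDCDCCYCDC  (36 'D')

Answer: 36


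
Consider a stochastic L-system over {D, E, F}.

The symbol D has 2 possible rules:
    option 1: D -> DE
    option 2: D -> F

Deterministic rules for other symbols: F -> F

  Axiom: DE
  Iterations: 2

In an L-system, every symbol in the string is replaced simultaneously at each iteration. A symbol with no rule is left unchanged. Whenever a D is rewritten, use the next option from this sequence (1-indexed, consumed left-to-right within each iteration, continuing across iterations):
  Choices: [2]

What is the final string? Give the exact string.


Step 0: DE
Step 1: FE  (used choices [2])
Step 2: FE  (used choices [])

Answer: FE


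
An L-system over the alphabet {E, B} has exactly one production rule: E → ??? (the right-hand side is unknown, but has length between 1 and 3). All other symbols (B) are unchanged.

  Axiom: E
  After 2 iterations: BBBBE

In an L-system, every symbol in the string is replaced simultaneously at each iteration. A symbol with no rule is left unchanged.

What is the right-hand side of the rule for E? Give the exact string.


Trying E → BBE:
  Step 0: E
  Step 1: BBE
  Step 2: BBBBE
Matches the given result.

Answer: BBE


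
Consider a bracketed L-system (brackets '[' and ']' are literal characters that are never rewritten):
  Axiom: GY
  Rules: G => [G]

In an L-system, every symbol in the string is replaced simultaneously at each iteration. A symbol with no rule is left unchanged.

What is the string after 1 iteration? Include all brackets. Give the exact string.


Answer: [G]Y

Derivation:
Step 0: GY
Step 1: [G]Y


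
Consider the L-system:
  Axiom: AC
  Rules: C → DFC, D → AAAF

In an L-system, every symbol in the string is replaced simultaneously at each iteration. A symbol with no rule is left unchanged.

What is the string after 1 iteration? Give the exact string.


Step 0: AC
Step 1: ADFC

Answer: ADFC


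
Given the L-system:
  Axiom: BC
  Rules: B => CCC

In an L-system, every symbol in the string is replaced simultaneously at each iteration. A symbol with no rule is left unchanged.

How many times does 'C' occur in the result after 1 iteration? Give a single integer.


Answer: 4

Derivation:
Step 0: BC  (1 'C')
Step 1: CCCC  (4 'C')


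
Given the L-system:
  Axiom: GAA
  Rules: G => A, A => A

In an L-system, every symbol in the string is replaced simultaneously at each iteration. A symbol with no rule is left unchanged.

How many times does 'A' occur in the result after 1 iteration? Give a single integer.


Step 0: GAA  (2 'A')
Step 1: AAA  (3 'A')

Answer: 3


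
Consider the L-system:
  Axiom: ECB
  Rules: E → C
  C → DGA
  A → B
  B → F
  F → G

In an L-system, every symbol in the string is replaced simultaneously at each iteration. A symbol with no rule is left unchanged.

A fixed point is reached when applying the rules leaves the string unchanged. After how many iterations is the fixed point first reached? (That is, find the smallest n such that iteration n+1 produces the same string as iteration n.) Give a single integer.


Answer: 5

Derivation:
Step 0: ECB
Step 1: CDGAF
Step 2: DGADGBG
Step 3: DGBDGFG
Step 4: DGFDGGG
Step 5: DGGDGGG
Step 6: DGGDGGG  (unchanged — fixed point at step 5)


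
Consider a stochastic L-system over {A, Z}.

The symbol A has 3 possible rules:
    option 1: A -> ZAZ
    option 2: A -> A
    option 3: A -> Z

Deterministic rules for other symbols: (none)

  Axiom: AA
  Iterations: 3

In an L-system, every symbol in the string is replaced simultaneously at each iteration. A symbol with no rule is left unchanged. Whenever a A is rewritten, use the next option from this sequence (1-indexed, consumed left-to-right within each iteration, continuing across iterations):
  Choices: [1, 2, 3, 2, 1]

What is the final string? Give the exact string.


Step 0: AA
Step 1: ZAZA  (used choices [1, 2])
Step 2: ZZZA  (used choices [3, 2])
Step 3: ZZZZAZ  (used choices [1])

Answer: ZZZZAZ


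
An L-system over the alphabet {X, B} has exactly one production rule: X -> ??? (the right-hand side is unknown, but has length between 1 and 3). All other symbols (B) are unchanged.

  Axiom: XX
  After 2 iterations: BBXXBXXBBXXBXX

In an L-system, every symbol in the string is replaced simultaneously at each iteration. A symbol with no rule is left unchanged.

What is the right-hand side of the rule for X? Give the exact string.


Trying X -> BXX:
  Step 0: XX
  Step 1: BXXBXX
  Step 2: BBXXBXXBBXXBXX
Matches the given result.

Answer: BXX


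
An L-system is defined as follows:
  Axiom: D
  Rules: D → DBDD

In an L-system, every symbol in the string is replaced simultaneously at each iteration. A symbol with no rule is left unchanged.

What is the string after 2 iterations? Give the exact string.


Step 0: D
Step 1: DBDD
Step 2: DBDDBDBDDDBDD

Answer: DBDDBDBDDDBDD


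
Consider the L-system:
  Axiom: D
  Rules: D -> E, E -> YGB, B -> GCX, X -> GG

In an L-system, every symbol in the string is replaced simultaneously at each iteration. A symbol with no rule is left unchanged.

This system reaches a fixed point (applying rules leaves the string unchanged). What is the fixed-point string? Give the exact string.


Answer: YGGCGG

Derivation:
Step 0: D
Step 1: E
Step 2: YGB
Step 3: YGGCX
Step 4: YGGCGG
Step 5: YGGCGG  (unchanged — fixed point at step 4)


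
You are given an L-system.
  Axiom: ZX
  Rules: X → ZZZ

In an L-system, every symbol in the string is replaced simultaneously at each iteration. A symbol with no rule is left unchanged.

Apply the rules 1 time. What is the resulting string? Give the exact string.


Step 0: ZX
Step 1: ZZZZ

Answer: ZZZZ


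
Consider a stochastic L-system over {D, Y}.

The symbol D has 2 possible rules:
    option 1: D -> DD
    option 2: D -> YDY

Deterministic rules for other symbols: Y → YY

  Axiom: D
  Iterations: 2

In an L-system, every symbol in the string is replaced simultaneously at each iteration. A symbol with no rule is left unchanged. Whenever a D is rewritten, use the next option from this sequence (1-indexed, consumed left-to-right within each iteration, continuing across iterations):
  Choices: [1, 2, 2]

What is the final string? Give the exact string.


Answer: YDYYDY

Derivation:
Step 0: D
Step 1: DD  (used choices [1])
Step 2: YDYYDY  (used choices [2, 2])


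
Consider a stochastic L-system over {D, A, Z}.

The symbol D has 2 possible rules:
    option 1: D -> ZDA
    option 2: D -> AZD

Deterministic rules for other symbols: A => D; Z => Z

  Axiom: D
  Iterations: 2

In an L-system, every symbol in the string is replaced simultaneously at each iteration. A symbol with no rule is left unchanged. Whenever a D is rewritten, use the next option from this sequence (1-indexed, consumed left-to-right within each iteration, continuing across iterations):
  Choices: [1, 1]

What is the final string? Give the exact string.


Step 0: D
Step 1: ZDA  (used choices [1])
Step 2: ZZDAD  (used choices [1])

Answer: ZZDAD


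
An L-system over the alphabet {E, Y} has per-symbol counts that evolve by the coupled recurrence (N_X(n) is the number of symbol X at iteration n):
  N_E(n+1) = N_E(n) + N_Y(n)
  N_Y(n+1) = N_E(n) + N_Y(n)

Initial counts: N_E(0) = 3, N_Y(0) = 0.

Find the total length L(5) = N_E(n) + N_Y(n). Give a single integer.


Answer: 96

Derivation:
Step 0: N_E=3, N_Y=0, L=3
Step 1: N_E=3, N_Y=3, L=6
Step 2: N_E=6, N_Y=6, L=12
Step 3: N_E=12, N_Y=12, L=24
Step 4: N_E=24, N_Y=24, L=48
Step 5: N_E=48, N_Y=48, L=96


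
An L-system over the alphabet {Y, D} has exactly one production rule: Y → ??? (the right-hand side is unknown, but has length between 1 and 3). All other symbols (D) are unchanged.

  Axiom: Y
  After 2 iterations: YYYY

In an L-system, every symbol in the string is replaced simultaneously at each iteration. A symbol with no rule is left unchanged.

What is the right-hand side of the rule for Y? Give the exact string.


Answer: YY

Derivation:
Trying Y → YY:
  Step 0: Y
  Step 1: YY
  Step 2: YYYY
Matches the given result.


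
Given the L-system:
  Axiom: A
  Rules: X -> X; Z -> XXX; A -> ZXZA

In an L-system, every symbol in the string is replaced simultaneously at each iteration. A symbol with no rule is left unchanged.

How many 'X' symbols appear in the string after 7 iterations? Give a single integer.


Answer: 43

Derivation:
Step 0: A  (0 'X')
Step 1: ZXZA  (1 'X')
Step 2: XXXXXXXZXZA  (8 'X')
Step 3: XXXXXXXXXXXXXXZXZA  (15 'X')
Step 4: XXXXXXXXXXXXXXXXXXXXXZXZA  (22 'X')
Step 5: XXXXXXXXXXXXXXXXXXXXXXXXXXXXZXZA  (29 'X')
Step 6: XXXXXXXXXXXXXXXXXXXXXXXXXXXXXXXXXXXZXZA  (36 'X')
Step 7: XXXXXXXXXXXXXXXXXXXXXXXXXXXXXXXXXXXXXXXXXXZXZA  (43 'X')


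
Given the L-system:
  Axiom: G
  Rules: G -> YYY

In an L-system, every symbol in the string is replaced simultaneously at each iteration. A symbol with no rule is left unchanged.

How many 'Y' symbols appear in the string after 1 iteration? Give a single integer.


Step 0: G  (0 'Y')
Step 1: YYY  (3 'Y')

Answer: 3


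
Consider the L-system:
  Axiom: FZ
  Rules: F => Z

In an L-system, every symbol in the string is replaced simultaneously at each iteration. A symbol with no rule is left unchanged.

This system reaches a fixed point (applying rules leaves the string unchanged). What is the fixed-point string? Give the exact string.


Step 0: FZ
Step 1: ZZ
Step 2: ZZ  (unchanged — fixed point at step 1)

Answer: ZZ


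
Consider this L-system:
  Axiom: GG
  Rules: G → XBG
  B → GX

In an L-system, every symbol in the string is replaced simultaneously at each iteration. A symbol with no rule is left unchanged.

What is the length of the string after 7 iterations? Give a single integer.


Answer: 174

Derivation:
Step 0: length = 2
Step 1: length = 6
Step 2: length = 12
Step 3: length = 22
Step 4: length = 38
Step 5: length = 64
Step 6: length = 106
Step 7: length = 174


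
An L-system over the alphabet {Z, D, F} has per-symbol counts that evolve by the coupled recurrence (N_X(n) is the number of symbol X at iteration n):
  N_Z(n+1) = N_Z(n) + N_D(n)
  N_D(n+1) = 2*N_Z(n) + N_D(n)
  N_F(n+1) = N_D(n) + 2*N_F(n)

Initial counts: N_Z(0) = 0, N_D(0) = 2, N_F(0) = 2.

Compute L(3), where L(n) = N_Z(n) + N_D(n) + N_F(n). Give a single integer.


Answer: 58

Derivation:
Step 0: N_Z=0, N_D=2, N_F=2, L=4
Step 1: N_Z=2, N_D=2, N_F=6, L=10
Step 2: N_Z=4, N_D=6, N_F=14, L=24
Step 3: N_Z=10, N_D=14, N_F=34, L=58


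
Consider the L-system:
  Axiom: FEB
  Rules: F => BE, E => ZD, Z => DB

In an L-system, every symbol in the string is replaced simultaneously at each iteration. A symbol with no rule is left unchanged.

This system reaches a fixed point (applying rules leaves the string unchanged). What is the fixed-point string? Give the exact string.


Step 0: FEB
Step 1: BEZDB
Step 2: BZDDBDB
Step 3: BDBDDBDB
Step 4: BDBDDBDB  (unchanged — fixed point at step 3)

Answer: BDBDDBDB


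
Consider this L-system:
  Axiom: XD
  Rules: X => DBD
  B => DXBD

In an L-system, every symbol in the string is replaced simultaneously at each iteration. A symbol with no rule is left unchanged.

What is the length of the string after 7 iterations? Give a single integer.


Step 0: length = 2
Step 1: length = 4
Step 2: length = 7
Step 3: length = 12
Step 4: length = 20
Step 5: length = 33
Step 6: length = 54
Step 7: length = 88

Answer: 88


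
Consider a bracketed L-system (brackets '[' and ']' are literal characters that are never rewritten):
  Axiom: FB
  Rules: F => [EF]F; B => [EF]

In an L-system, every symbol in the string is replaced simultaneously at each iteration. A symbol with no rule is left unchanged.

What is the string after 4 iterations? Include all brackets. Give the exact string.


Answer: [E[E[E[EF]F][EF]F][E[EF]F][EF]F][E[E[EF]F][EF]F][E[EF]F][EF]F[E[E[E[EF]F][EF]F][E[EF]F][EF]F]

Derivation:
Step 0: FB
Step 1: [EF]F[EF]
Step 2: [E[EF]F][EF]F[E[EF]F]
Step 3: [E[E[EF]F][EF]F][E[EF]F][EF]F[E[E[EF]F][EF]F]
Step 4: [E[E[E[EF]F][EF]F][E[EF]F][EF]F][E[E[EF]F][EF]F][E[EF]F][EF]F[E[E[E[EF]F][EF]F][E[EF]F][EF]F]


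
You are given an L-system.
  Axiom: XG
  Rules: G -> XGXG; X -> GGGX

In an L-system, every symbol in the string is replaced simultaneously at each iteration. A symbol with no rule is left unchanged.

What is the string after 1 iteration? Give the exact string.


Answer: GGGXXGXG

Derivation:
Step 0: XG
Step 1: GGGXXGXG


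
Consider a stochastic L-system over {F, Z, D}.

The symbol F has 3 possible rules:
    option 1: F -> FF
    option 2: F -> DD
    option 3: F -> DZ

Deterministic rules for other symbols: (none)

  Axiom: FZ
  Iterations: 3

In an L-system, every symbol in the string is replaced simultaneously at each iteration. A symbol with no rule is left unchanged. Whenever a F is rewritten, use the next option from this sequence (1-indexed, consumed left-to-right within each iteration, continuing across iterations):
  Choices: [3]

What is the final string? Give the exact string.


Answer: DZZ

Derivation:
Step 0: FZ
Step 1: DZZ  (used choices [3])
Step 2: DZZ  (used choices [])
Step 3: DZZ  (used choices [])


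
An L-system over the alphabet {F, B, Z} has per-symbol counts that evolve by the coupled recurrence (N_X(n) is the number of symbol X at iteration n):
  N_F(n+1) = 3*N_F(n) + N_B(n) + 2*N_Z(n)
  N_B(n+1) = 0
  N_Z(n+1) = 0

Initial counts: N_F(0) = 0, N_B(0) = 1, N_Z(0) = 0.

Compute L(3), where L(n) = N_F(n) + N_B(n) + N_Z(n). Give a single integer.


Answer: 9

Derivation:
Step 0: N_F=0, N_B=1, N_Z=0, L=1
Step 1: N_F=1, N_B=0, N_Z=0, L=1
Step 2: N_F=3, N_B=0, N_Z=0, L=3
Step 3: N_F=9, N_B=0, N_Z=0, L=9


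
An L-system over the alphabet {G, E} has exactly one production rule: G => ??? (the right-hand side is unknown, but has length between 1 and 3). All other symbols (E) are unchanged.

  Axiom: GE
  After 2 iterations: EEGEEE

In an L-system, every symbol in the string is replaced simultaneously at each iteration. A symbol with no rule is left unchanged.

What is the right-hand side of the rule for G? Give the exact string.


Trying G => EGE:
  Step 0: GE
  Step 1: EGEE
  Step 2: EEGEEE
Matches the given result.

Answer: EGE


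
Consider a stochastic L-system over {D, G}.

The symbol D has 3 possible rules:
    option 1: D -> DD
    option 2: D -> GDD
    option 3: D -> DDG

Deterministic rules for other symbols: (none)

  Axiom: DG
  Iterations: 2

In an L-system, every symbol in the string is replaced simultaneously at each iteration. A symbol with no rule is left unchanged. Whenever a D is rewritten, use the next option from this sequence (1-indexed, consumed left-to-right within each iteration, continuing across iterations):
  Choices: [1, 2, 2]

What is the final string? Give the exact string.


Answer: GDDGDDG

Derivation:
Step 0: DG
Step 1: DDG  (used choices [1])
Step 2: GDDGDDG  (used choices [2, 2])


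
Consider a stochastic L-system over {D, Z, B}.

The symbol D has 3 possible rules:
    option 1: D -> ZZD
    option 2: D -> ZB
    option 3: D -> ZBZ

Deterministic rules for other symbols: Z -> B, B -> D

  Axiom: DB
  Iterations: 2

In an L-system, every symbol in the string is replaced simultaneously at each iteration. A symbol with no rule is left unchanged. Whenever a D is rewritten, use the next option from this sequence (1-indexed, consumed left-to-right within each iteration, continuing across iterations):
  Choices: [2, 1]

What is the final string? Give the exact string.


Answer: BDZZD

Derivation:
Step 0: DB
Step 1: ZBD  (used choices [2])
Step 2: BDZZD  (used choices [1])


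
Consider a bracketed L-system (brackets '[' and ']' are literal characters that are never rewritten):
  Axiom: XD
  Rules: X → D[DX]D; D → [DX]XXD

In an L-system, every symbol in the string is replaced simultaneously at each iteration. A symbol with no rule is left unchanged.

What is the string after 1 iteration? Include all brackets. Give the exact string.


Answer: D[DX]D[DX]XXD

Derivation:
Step 0: XD
Step 1: D[DX]D[DX]XXD


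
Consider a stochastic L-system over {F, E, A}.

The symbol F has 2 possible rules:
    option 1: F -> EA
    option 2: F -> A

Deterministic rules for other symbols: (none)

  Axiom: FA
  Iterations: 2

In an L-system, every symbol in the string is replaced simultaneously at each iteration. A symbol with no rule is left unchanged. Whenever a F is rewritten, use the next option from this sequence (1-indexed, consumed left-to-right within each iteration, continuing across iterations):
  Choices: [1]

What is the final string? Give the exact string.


Step 0: FA
Step 1: EAA  (used choices [1])
Step 2: EAA  (used choices [])

Answer: EAA


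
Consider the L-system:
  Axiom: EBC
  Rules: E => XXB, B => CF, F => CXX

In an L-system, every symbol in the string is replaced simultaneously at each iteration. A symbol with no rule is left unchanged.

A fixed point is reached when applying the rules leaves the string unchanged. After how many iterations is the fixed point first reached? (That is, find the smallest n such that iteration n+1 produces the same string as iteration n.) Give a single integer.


Step 0: EBC
Step 1: XXBCFC
Step 2: XXCFCCXXC
Step 3: XXCCXXCCXXC
Step 4: XXCCXXCCXXC  (unchanged — fixed point at step 3)

Answer: 3


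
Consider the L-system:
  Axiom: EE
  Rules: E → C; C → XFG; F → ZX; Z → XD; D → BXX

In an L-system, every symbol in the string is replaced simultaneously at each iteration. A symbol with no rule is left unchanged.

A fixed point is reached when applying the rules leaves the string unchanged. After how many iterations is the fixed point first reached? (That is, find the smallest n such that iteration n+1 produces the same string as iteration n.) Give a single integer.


Step 0: EE
Step 1: CC
Step 2: XFGXFG
Step 3: XZXGXZXG
Step 4: XXDXGXXDXG
Step 5: XXBXXXGXXBXXXG
Step 6: XXBXXXGXXBXXXG  (unchanged — fixed point at step 5)

Answer: 5


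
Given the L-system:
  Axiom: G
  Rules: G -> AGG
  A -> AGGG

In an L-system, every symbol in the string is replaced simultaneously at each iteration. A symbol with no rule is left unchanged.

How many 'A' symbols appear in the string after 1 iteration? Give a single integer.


Answer: 1

Derivation:
Step 0: G  (0 'A')
Step 1: AGG  (1 'A')


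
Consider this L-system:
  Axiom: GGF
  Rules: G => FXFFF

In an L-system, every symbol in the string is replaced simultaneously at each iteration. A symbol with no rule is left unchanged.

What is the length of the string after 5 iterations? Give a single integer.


Step 0: length = 3
Step 1: length = 11
Step 2: length = 11
Step 3: length = 11
Step 4: length = 11
Step 5: length = 11

Answer: 11


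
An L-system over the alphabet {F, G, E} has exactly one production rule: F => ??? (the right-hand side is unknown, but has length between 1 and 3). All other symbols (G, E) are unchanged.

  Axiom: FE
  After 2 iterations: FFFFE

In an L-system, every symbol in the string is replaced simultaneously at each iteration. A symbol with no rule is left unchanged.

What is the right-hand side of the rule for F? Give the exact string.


Answer: FF

Derivation:
Trying F => FF:
  Step 0: FE
  Step 1: FFE
  Step 2: FFFFE
Matches the given result.


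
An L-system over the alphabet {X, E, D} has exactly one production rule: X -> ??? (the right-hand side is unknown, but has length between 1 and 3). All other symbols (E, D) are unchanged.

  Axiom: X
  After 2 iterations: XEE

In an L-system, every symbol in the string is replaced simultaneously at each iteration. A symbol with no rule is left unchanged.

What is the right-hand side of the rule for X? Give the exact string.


Trying X -> XE:
  Step 0: X
  Step 1: XE
  Step 2: XEE
Matches the given result.

Answer: XE


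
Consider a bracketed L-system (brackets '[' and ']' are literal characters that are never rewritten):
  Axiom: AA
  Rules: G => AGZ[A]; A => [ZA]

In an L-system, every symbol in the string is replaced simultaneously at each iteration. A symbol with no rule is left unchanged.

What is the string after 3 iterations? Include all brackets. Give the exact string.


Step 0: AA
Step 1: [ZA][ZA]
Step 2: [Z[ZA]][Z[ZA]]
Step 3: [Z[Z[ZA]]][Z[Z[ZA]]]

Answer: [Z[Z[ZA]]][Z[Z[ZA]]]


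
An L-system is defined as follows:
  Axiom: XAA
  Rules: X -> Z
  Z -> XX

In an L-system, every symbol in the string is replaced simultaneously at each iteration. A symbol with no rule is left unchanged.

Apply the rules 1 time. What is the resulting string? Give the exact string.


Answer: ZAA

Derivation:
Step 0: XAA
Step 1: ZAA


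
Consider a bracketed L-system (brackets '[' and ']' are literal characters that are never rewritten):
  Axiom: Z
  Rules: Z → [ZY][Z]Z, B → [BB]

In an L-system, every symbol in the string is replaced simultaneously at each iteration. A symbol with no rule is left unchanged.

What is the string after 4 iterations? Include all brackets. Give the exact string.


Answer: [[[[ZY][Z]ZY][[ZY][Z]Z][ZY][Z]ZY][[[ZY][Z]ZY][[ZY][Z]Z][ZY][Z]Z][[ZY][Z]ZY][[ZY][Z]Z][ZY][Z]ZY][[[[ZY][Z]ZY][[ZY][Z]Z][ZY][Z]ZY][[[ZY][Z]ZY][[ZY][Z]Z][ZY][Z]Z][[ZY][Z]ZY][[ZY][Z]Z][ZY][Z]Z][[[ZY][Z]ZY][[ZY][Z]Z][ZY][Z]ZY][[[ZY][Z]ZY][[ZY][Z]Z][ZY][Z]Z][[ZY][Z]ZY][[ZY][Z]Z][ZY][Z]Z

Derivation:
Step 0: Z
Step 1: [ZY][Z]Z
Step 2: [[ZY][Z]ZY][[ZY][Z]Z][ZY][Z]Z
Step 3: [[[ZY][Z]ZY][[ZY][Z]Z][ZY][Z]ZY][[[ZY][Z]ZY][[ZY][Z]Z][ZY][Z]Z][[ZY][Z]ZY][[ZY][Z]Z][ZY][Z]Z
Step 4: [[[[ZY][Z]ZY][[ZY][Z]Z][ZY][Z]ZY][[[ZY][Z]ZY][[ZY][Z]Z][ZY][Z]Z][[ZY][Z]ZY][[ZY][Z]Z][ZY][Z]ZY][[[[ZY][Z]ZY][[ZY][Z]Z][ZY][Z]ZY][[[ZY][Z]ZY][[ZY][Z]Z][ZY][Z]Z][[ZY][Z]ZY][[ZY][Z]Z][ZY][Z]Z][[[ZY][Z]ZY][[ZY][Z]Z][ZY][Z]ZY][[[ZY][Z]ZY][[ZY][Z]Z][ZY][Z]Z][[ZY][Z]ZY][[ZY][Z]Z][ZY][Z]Z


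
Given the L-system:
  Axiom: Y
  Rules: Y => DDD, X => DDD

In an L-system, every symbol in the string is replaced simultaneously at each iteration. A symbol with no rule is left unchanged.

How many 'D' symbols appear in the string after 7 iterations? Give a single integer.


Answer: 3

Derivation:
Step 0: Y  (0 'D')
Step 1: DDD  (3 'D')
Step 2: DDD  (3 'D')
Step 3: DDD  (3 'D')
Step 4: DDD  (3 'D')
Step 5: DDD  (3 'D')
Step 6: DDD  (3 'D')
Step 7: DDD  (3 'D')


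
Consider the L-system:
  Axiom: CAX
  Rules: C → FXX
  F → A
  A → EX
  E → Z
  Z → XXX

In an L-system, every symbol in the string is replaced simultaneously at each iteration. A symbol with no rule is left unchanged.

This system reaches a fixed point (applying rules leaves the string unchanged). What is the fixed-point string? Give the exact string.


Answer: XXXXXXXXXXX

Derivation:
Step 0: CAX
Step 1: FXXEXX
Step 2: AXXZXX
Step 3: EXXXXXXXX
Step 4: ZXXXXXXXX
Step 5: XXXXXXXXXXX
Step 6: XXXXXXXXXXX  (unchanged — fixed point at step 5)


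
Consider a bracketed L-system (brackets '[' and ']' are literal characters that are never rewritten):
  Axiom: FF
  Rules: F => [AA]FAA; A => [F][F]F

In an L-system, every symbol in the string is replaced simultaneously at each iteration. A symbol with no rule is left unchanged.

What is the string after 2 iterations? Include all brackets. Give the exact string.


Answer: [[F][F]F[F][F]F][AA]FAA[F][F]F[F][F]F[[F][F]F[F][F]F][AA]FAA[F][F]F[F][F]F

Derivation:
Step 0: FF
Step 1: [AA]FAA[AA]FAA
Step 2: [[F][F]F[F][F]F][AA]FAA[F][F]F[F][F]F[[F][F]F[F][F]F][AA]FAA[F][F]F[F][F]F


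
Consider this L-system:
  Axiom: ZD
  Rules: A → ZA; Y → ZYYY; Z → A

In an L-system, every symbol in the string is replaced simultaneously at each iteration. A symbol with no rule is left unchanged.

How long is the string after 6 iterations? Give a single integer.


Answer: 14

Derivation:
Step 0: length = 2
Step 1: length = 2
Step 2: length = 3
Step 3: length = 4
Step 4: length = 6
Step 5: length = 9
Step 6: length = 14


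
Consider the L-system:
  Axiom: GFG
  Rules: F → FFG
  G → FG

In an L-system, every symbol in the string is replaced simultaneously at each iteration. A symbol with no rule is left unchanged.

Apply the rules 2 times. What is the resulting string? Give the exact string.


Answer: FFGFGFFGFFGFGFFGFG

Derivation:
Step 0: GFG
Step 1: FGFFGFG
Step 2: FFGFGFFGFFGFGFFGFG


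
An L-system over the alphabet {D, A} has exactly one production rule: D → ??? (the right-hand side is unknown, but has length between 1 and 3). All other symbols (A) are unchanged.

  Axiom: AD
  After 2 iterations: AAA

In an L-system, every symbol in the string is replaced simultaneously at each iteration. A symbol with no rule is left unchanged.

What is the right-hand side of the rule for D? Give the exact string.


Answer: AA

Derivation:
Trying D → AA:
  Step 0: AD
  Step 1: AAA
  Step 2: AAA
Matches the given result.


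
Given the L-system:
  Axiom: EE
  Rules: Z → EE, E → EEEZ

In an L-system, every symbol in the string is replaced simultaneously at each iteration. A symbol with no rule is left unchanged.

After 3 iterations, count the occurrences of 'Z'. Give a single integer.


Step 0: EE  (0 'Z')
Step 1: EEEZEEEZ  (2 'Z')
Step 2: EEEZEEEZEEEZEEEEEZEEEZEEEZEE  (6 'Z')
Step 3: EEEZEEEZEEEZEEEEEZEEEZEEEZEEEEEZEEEZEEEZEEEEEZEEEZEEEZEEEZEEEZEEEEEZEEEZEEEZEEEEEZEEEZEEEZEEEEEZEEEZ  (22 'Z')

Answer: 22


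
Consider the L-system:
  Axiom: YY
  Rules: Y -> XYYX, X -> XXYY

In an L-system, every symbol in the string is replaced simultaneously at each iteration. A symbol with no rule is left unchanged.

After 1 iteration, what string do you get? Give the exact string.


Answer: XYYXXYYX

Derivation:
Step 0: YY
Step 1: XYYXXYYX


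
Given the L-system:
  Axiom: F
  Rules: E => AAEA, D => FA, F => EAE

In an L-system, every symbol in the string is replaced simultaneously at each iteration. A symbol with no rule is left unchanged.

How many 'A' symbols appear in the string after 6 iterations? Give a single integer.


Step 0: F  (0 'A')
Step 1: EAE  (1 'A')
Step 2: AAEAAAAEA  (7 'A')
Step 3: AAAAEAAAAAAAEAA  (13 'A')
Step 4: AAAAAAEAAAAAAAAAAEAAA  (19 'A')
Step 5: AAAAAAAAEAAAAAAAAAAAAAEAAAA  (25 'A')
Step 6: AAAAAAAAAAEAAAAAAAAAAAAAAAAEAAAAA  (31 'A')

Answer: 31


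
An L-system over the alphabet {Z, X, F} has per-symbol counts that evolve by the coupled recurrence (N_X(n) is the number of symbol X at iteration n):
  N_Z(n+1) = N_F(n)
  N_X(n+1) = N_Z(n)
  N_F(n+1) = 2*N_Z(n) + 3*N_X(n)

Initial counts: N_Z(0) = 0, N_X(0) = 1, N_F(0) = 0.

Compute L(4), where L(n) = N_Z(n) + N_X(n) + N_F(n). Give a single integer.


Answer: 15

Derivation:
Step 0: N_Z=0, N_X=1, N_F=0, L=1
Step 1: N_Z=0, N_X=0, N_F=3, L=3
Step 2: N_Z=3, N_X=0, N_F=0, L=3
Step 3: N_Z=0, N_X=3, N_F=6, L=9
Step 4: N_Z=6, N_X=0, N_F=9, L=15


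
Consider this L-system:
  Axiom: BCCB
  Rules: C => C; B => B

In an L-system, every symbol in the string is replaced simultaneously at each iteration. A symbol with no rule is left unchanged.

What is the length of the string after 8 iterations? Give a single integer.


Step 0: length = 4
Step 1: length = 4
Step 2: length = 4
Step 3: length = 4
Step 4: length = 4
Step 5: length = 4
Step 6: length = 4
Step 7: length = 4
Step 8: length = 4

Answer: 4


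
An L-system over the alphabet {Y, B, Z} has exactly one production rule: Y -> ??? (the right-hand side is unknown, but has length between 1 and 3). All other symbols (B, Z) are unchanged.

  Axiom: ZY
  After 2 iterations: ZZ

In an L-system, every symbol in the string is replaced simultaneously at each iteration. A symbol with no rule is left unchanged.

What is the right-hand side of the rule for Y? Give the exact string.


Trying Y -> Z:
  Step 0: ZY
  Step 1: ZZ
  Step 2: ZZ
Matches the given result.

Answer: Z


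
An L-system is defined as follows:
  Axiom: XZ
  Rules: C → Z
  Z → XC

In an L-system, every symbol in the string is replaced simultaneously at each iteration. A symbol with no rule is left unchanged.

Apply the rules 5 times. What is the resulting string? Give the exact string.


Answer: XXXXC

Derivation:
Step 0: XZ
Step 1: XXC
Step 2: XXZ
Step 3: XXXC
Step 4: XXXZ
Step 5: XXXXC


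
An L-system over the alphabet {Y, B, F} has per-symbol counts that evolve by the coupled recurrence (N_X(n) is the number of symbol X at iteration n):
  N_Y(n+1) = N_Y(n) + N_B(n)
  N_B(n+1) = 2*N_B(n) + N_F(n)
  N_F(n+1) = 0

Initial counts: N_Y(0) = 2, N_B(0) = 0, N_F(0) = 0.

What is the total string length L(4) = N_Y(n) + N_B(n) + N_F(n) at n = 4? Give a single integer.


Step 0: N_Y=2, N_B=0, N_F=0, L=2
Step 1: N_Y=2, N_B=0, N_F=0, L=2
Step 2: N_Y=2, N_B=0, N_F=0, L=2
Step 3: N_Y=2, N_B=0, N_F=0, L=2
Step 4: N_Y=2, N_B=0, N_F=0, L=2

Answer: 2


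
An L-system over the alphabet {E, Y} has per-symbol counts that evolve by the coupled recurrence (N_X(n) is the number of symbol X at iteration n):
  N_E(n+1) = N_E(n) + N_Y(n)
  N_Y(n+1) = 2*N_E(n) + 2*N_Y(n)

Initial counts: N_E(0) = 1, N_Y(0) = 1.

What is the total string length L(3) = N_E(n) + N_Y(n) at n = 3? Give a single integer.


Step 0: N_E=1, N_Y=1, L=2
Step 1: N_E=2, N_Y=4, L=6
Step 2: N_E=6, N_Y=12, L=18
Step 3: N_E=18, N_Y=36, L=54

Answer: 54


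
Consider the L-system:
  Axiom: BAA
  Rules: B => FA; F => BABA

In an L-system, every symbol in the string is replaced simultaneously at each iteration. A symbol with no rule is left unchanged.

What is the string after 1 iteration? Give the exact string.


Answer: FAAA

Derivation:
Step 0: BAA
Step 1: FAAA


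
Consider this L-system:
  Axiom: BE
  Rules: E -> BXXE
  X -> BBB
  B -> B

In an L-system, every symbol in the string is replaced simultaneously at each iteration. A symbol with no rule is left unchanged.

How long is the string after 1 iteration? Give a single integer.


Step 0: length = 2
Step 1: length = 5

Answer: 5


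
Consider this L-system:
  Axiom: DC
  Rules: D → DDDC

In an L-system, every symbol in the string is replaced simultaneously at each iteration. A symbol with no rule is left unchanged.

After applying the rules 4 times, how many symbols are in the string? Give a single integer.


Step 0: length = 2
Step 1: length = 5
Step 2: length = 14
Step 3: length = 41
Step 4: length = 122

Answer: 122


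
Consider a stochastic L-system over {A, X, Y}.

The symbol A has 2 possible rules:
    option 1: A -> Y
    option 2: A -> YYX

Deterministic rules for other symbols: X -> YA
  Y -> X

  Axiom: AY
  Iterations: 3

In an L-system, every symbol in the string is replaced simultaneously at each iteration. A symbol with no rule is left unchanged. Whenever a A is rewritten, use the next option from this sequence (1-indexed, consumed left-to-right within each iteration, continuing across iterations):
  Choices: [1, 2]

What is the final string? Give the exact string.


Answer: YAXYYX

Derivation:
Step 0: AY
Step 1: YX  (used choices [1])
Step 2: XYA  (used choices [])
Step 3: YAXYYX  (used choices [2])


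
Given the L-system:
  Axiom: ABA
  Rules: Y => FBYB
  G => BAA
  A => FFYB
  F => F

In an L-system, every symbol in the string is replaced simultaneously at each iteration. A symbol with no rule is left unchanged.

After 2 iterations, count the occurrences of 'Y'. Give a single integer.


Step 0: ABA  (0 'Y')
Step 1: FFYBBFFYB  (2 'Y')
Step 2: FFFBYBBBFFFBYBB  (2 'Y')

Answer: 2


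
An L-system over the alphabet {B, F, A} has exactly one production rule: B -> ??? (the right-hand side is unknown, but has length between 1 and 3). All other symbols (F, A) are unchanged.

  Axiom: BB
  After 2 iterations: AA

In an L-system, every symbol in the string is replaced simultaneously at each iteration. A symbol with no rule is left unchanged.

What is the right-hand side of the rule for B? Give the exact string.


Answer: A

Derivation:
Trying B -> A:
  Step 0: BB
  Step 1: AA
  Step 2: AA
Matches the given result.
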